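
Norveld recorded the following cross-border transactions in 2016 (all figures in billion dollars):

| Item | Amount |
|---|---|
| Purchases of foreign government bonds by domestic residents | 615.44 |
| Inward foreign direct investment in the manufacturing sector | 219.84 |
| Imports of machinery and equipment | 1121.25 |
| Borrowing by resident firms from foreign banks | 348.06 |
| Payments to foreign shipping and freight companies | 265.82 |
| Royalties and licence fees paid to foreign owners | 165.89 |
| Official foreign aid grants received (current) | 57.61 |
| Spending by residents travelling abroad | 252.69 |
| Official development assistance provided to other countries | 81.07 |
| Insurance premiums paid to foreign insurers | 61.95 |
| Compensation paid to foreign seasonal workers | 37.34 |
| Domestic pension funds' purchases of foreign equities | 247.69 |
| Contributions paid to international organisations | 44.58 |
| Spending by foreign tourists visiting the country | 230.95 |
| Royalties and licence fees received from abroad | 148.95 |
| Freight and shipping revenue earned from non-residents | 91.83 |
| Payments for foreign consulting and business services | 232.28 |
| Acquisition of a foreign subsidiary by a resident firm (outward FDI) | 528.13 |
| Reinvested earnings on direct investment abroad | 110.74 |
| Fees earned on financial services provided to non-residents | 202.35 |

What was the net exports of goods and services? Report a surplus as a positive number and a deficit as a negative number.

Goods: -1121.25
Services: 91.83 + 230.95 - 252.69 - 232.28 + 202.35 - 265.82 - 165.89 - 61.95 + 148.95 = -304.55
Trade balance = -1121.25 + (-304.55) = -1425.80
(Excluded from the trade balance — financial account: purchases of foreign government bonds by domestic residents 615.44, inward foreign direct investment in the manufacturing sector 219.84, borrowing by resident firms from foreign banks 348.06, domestic pension funds' purchases of foreign equities 247.69, acquisition of a foreign subsidiary by a resident firm (outward FDI) 528.13; secondary income: official foreign aid grants received (current) 57.61, official development assistance provided to other countries 81.07, contributions paid to international organisations 44.58; primary income: compensation paid to foreign seasonal workers 37.34, reinvested earnings on direct investment abroad 110.74.)

-1425.80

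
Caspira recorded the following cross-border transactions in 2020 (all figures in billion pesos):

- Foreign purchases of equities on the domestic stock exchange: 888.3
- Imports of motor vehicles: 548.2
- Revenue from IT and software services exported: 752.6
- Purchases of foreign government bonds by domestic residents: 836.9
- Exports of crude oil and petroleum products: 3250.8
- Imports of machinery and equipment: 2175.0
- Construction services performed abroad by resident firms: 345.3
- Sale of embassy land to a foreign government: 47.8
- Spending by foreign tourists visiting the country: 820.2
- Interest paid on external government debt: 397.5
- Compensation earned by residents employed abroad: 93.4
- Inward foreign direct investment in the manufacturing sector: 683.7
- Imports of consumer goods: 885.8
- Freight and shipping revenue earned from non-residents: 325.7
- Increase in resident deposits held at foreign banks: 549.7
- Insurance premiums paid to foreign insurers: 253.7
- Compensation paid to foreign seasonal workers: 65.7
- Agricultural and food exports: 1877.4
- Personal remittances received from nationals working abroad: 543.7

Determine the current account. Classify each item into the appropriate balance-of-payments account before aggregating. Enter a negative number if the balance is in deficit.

3683.2

Goods: -548.2 - 885.8 - 2175.0 + 3250.8 + 1877.4 = 1519.2
Services: 345.3 - 253.7 + 820.2 + 325.7 + 752.6 = 1990.1
Primary income: -65.7 - 397.5 + 93.4 = -369.8
Secondary income: 543.7
Current account = 1519.2 + 1990.1 + (-369.8) + 543.7 = 3683.2
(Excluded from the current account — financial account: foreign purchases of equities on the domestic stock exchange 888.3, purchases of foreign government bonds by domestic residents 836.9, inward foreign direct investment in the manufacturing sector 683.7, increase in resident deposits held at foreign banks 549.7; capital account: sale of embassy land to a foreign government 47.8.)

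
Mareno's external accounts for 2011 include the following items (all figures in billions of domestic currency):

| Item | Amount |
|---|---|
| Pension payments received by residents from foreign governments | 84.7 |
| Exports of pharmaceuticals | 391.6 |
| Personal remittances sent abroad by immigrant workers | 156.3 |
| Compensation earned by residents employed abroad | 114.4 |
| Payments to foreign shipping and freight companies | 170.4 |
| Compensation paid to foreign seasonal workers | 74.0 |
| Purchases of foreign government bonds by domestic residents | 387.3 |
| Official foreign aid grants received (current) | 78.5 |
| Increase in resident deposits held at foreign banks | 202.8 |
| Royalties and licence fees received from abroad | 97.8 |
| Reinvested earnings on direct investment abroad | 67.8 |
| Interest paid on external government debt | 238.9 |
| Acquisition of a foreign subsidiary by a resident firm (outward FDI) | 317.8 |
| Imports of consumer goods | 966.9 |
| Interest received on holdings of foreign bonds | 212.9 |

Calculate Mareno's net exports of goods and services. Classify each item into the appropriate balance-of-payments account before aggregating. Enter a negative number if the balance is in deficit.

Goods: 391.6 - 966.9 = -575.3
Services: 97.8 - 170.4 = -72.6
Trade balance = -575.3 + (-72.6) = -647.9
(Excluded from the trade balance — secondary income: pension payments received by residents from foreign governments 84.7, personal remittances sent abroad by immigrant workers 156.3, official foreign aid grants received (current) 78.5; primary income: compensation earned by residents employed abroad 114.4, compensation paid to foreign seasonal workers 74.0, reinvested earnings on direct investment abroad 67.8, interest paid on external government debt 238.9, interest received on holdings of foreign bonds 212.9; financial account: purchases of foreign government bonds by domestic residents 387.3, increase in resident deposits held at foreign banks 202.8, acquisition of a foreign subsidiary by a resident firm (outward FDI) 317.8.)

-647.9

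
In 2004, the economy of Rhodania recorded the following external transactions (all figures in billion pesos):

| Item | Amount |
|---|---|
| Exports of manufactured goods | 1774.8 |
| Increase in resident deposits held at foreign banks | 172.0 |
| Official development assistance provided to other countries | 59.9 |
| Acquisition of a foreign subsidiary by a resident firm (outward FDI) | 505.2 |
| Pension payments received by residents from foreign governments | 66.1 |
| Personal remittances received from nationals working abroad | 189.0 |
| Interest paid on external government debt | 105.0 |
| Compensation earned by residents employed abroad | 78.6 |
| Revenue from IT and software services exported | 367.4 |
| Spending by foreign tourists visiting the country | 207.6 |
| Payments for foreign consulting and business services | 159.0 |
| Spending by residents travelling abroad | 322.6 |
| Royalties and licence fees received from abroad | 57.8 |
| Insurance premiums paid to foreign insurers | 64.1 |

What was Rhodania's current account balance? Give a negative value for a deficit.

Goods: 1774.8
Services: 367.4 - 159.0 - 322.6 - 64.1 + 57.8 + 207.6 = 87.1
Primary income: -105.0 + 78.6 = -26.4
Secondary income: 189.0 + 66.1 - 59.9 = 195.2
Current account = 1774.8 + 87.1 + (-26.4) + 195.2 = 2030.7
(Excluded from the current account — financial account: increase in resident deposits held at foreign banks 172.0, acquisition of a foreign subsidiary by a resident firm (outward FDI) 505.2.)

2030.7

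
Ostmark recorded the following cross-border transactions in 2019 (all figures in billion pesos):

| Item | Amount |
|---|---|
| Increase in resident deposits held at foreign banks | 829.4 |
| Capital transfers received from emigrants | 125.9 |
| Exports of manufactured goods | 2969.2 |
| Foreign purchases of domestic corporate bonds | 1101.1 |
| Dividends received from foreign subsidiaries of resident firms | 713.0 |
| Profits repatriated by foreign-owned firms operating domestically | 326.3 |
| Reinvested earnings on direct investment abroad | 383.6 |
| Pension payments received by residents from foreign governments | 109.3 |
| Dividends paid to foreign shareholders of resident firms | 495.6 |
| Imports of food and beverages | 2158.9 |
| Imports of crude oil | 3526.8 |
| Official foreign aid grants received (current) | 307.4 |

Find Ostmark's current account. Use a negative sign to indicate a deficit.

Goods: -3526.8 - 2158.9 + 2969.2 = -2716.5
Primary income: 713.0 - 495.6 - 326.3 + 383.6 = 274.7
Secondary income: 307.4 + 109.3 = 416.7
Current account = (-2716.5) + 274.7 + 416.7 = -2025.1
(Excluded from the current account — financial account: increase in resident deposits held at foreign banks 829.4, foreign purchases of domestic corporate bonds 1101.1; capital account: capital transfers received from emigrants 125.9.)

-2025.1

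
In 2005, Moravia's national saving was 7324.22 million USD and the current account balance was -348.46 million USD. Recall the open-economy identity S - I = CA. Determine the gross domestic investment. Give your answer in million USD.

7672.68

I = S - CA = 7324.22 - (-348.46) = 7672.68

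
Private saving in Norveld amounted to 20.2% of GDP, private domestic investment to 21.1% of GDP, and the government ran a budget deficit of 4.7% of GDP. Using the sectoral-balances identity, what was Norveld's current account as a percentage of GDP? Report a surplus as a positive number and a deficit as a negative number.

By the sectoral-balances identity, CA = (S_private - I) + (T - G).
Private balance = 20.2 - 21.1 = -0.9
Government balance (T - G) = -4.7
CA = -0.9 + (-4.7) = -5.6

-5.6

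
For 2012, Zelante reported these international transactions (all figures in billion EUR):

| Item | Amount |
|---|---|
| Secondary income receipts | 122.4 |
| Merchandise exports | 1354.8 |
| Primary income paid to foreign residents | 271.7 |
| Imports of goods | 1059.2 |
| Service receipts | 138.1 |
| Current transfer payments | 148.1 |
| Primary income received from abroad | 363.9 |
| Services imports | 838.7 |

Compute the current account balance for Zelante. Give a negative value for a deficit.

-338.5

Goods balance = 1354.8 - 1059.2 = 295.6
Services balance = 138.1 - 838.7 = -700.6
Trade balance (goods + services) = 295.6 + (-700.6) = -405.0
Net primary income = 363.9 - 271.7 = 92.2
Net secondary income = 122.4 - 148.1 = -25.7
Current account = -405.0 + 92.2 + (-25.7) = -338.5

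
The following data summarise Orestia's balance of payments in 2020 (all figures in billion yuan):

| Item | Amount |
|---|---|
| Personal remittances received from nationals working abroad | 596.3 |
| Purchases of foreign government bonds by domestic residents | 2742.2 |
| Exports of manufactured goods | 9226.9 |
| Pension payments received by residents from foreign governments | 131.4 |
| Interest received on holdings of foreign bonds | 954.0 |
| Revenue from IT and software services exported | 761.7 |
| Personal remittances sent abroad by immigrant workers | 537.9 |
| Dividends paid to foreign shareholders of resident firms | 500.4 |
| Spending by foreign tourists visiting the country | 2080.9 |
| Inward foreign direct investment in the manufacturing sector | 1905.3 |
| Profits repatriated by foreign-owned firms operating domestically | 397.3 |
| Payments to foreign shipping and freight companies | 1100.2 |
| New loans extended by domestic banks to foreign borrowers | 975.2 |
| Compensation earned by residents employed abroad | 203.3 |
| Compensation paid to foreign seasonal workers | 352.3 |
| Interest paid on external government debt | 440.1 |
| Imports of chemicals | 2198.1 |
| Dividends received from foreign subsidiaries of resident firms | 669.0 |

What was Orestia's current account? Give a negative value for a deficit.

9097.2

Goods: 9226.9 - 2198.1 = 7028.8
Services: 761.7 - 1100.2 + 2080.9 = 1742.4
Primary income: 203.3 + 669.0 - 440.1 + 954.0 - 397.3 - 352.3 - 500.4 = 136.2
Secondary income: -537.9 + 131.4 + 596.3 = 189.8
Current account = 7028.8 + 1742.4 + 136.2 + 189.8 = 9097.2
(Excluded from the current account — financial account: purchases of foreign government bonds by domestic residents 2742.2, inward foreign direct investment in the manufacturing sector 1905.3, new loans extended by domestic banks to foreign borrowers 975.2.)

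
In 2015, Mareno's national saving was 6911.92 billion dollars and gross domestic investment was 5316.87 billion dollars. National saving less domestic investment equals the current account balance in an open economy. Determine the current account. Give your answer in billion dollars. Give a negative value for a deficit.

1595.05

S - I = CA (net lending to the rest of the world).
CA = S - I = 6911.92 - 5316.87 = 1595.05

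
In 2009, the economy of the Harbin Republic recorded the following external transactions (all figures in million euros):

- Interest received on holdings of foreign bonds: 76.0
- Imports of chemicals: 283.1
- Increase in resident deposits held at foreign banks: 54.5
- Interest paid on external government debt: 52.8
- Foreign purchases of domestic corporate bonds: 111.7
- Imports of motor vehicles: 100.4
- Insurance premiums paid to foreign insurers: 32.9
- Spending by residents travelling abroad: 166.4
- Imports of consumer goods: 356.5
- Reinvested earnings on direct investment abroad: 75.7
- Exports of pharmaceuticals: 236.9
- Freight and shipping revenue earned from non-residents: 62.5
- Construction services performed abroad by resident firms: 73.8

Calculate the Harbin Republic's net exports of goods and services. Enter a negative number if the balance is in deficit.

-566.1

Goods: -100.4 - 283.1 + 236.9 - 356.5 = -503.1
Services: -32.9 + 73.8 + 62.5 - 166.4 = -63.0
Trade balance = -503.1 + (-63.0) = -566.1
(Excluded from the trade balance — primary income: interest received on holdings of foreign bonds 76.0, interest paid on external government debt 52.8, reinvested earnings on direct investment abroad 75.7; financial account: increase in resident deposits held at foreign banks 54.5, foreign purchases of domestic corporate bonds 111.7.)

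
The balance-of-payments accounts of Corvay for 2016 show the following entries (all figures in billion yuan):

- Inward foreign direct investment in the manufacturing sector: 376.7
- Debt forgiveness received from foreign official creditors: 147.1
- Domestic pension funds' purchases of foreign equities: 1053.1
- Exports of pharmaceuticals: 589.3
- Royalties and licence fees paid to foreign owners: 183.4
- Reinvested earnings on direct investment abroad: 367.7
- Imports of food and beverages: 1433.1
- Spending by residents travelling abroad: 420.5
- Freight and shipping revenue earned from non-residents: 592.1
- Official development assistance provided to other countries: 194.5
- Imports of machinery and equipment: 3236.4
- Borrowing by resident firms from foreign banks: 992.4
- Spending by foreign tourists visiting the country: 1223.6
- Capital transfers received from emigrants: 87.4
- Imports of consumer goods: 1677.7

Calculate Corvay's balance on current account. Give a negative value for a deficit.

-4372.9

Goods: -1433.1 - 1677.7 + 589.3 - 3236.4 = -5757.9
Services: -420.5 + 1223.6 - 183.4 + 592.1 = 1211.8
Primary income: 367.7
Secondary income: -194.5
Current account = (-5757.9) + 1211.8 + 367.7 + (-194.5) = -4372.9
(Excluded from the current account — financial account: inward foreign direct investment in the manufacturing sector 376.7, domestic pension funds' purchases of foreign equities 1053.1, borrowing by resident firms from foreign banks 992.4; capital account: debt forgiveness received from foreign official creditors 147.1, capital transfers received from emigrants 87.4.)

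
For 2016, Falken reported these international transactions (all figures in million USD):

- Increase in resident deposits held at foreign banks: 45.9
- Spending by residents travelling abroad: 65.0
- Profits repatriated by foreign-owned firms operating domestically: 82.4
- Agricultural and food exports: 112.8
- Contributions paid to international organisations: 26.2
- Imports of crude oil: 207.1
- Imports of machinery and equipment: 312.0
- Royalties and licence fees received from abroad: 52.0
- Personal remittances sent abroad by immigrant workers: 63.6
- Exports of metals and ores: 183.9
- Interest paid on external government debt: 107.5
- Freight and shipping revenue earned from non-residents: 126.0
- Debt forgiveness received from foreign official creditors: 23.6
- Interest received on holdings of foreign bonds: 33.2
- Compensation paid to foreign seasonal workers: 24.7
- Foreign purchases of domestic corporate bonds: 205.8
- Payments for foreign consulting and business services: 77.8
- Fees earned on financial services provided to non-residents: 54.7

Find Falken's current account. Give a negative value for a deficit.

-403.7

Goods: -207.1 - 312.0 + 112.8 + 183.9 = -222.4
Services: 54.7 + 126.0 + 52.0 - 77.8 - 65.0 = 89.9
Primary income: -107.5 - 24.7 + 33.2 - 82.4 = -181.4
Secondary income: -63.6 - 26.2 = -89.8
Current account = (-222.4) + 89.9 + (-181.4) + (-89.8) = -403.7
(Excluded from the current account — financial account: increase in resident deposits held at foreign banks 45.9, foreign purchases of domestic corporate bonds 205.8; capital account: debt forgiveness received from foreign official creditors 23.6.)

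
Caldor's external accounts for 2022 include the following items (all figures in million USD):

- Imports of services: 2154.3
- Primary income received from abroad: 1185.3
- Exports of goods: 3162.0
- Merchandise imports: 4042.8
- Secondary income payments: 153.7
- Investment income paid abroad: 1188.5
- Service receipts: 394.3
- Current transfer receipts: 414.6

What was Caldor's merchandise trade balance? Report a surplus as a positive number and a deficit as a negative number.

-880.8

Goods balance = 3162.0 - 4042.8 = -880.8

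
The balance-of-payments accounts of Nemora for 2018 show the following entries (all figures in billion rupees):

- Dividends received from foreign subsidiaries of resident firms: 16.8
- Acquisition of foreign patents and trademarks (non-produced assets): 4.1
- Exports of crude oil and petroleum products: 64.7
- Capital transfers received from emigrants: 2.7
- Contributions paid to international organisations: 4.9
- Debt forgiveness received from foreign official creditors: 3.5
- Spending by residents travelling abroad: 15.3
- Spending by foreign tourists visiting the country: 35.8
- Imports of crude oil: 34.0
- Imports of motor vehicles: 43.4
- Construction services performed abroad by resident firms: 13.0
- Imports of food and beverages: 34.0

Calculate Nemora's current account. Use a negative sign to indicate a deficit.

-1.3

Goods: 64.7 - 43.4 - 34.0 - 34.0 = -46.7
Services: -15.3 + 13.0 + 35.8 = 33.5
Primary income: 16.8
Secondary income: -4.9
Current account = (-46.7) + 33.5 + 16.8 + (-4.9) = -1.3
(Excluded from the current account — capital account: acquisition of foreign patents and trademarks (non-produced assets) 4.1, capital transfers received from emigrants 2.7, debt forgiveness received from foreign official creditors 3.5.)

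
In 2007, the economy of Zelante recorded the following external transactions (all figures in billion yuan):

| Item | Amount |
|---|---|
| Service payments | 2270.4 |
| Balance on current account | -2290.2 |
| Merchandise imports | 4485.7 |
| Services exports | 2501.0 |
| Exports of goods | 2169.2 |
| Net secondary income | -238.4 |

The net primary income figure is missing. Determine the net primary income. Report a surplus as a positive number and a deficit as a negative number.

Current account = goods balance + services balance + net primary income + net secondary income
Sum of the known components = -2324.3
Net primary income = CA - (known components) = -2290.2 - (-2324.3) = 34.1

34.1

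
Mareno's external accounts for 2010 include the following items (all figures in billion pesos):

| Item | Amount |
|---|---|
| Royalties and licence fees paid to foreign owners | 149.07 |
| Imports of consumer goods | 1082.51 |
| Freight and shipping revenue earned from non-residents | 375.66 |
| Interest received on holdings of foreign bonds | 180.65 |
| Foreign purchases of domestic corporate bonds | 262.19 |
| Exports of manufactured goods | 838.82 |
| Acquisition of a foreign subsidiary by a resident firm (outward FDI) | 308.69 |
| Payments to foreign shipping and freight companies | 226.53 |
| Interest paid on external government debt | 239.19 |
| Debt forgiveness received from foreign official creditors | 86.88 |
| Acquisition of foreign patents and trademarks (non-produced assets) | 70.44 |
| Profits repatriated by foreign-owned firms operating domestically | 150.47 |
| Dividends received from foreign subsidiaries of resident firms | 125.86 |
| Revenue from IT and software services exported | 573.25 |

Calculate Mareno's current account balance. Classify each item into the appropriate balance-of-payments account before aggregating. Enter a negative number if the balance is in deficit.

246.47

Goods: 838.82 - 1082.51 = -243.69
Services: 573.25 - 149.07 + 375.66 - 226.53 = 573.31
Primary income: 180.65 - 239.19 - 150.47 + 125.86 = -83.15
Current account = (-243.69) + 573.31 + (-83.15) = 246.47
(Excluded from the current account — financial account: foreign purchases of domestic corporate bonds 262.19, acquisition of a foreign subsidiary by a resident firm (outward FDI) 308.69; capital account: debt forgiveness received from foreign official creditors 86.88, acquisition of foreign patents and trademarks (non-produced assets) 70.44.)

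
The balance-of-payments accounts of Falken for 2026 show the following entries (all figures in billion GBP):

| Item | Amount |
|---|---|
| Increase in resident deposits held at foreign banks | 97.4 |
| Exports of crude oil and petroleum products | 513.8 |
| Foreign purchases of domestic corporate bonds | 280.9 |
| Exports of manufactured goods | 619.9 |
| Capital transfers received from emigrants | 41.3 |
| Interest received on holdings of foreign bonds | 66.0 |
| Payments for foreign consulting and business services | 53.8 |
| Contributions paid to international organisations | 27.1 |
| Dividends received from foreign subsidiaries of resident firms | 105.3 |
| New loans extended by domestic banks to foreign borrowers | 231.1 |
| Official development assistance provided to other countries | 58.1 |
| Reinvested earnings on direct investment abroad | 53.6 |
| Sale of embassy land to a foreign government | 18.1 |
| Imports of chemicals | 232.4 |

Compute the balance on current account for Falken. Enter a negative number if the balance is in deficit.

987.2

Goods: -232.4 + 513.8 + 619.9 = 901.3
Services: -53.8
Primary income: 105.3 + 66.0 + 53.6 = 224.9
Secondary income: -27.1 - 58.1 = -85.2
Current account = 901.3 + (-53.8) + 224.9 + (-85.2) = 987.2
(Excluded from the current account — financial account: increase in resident deposits held at foreign banks 97.4, foreign purchases of domestic corporate bonds 280.9, new loans extended by domestic banks to foreign borrowers 231.1; capital account: capital transfers received from emigrants 41.3, sale of embassy land to a foreign government 18.1.)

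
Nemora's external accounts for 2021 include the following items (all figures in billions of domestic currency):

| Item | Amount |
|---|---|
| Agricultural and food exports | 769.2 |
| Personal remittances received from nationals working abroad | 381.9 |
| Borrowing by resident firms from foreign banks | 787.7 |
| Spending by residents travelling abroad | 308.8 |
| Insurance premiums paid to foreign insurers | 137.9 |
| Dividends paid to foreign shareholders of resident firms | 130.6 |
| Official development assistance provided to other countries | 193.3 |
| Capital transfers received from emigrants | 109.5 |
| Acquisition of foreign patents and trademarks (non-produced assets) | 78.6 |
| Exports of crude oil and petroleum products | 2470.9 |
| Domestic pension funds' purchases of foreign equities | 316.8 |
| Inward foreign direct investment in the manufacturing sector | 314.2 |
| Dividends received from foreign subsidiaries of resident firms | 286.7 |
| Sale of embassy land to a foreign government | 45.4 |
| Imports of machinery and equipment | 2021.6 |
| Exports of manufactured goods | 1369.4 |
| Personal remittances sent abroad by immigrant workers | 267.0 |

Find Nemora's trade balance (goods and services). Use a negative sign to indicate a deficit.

2141.2

Goods: 2470.9 - 2021.6 + 1369.4 + 769.2 = 2587.9
Services: -308.8 - 137.9 = -446.7
Trade balance = 2587.9 + (-446.7) = 2141.2
(Excluded from the trade balance — secondary income: personal remittances received from nationals working abroad 381.9, official development assistance provided to other countries 193.3, personal remittances sent abroad by immigrant workers 267.0; financial account: borrowing by resident firms from foreign banks 787.7, domestic pension funds' purchases of foreign equities 316.8, inward foreign direct investment in the manufacturing sector 314.2; primary income: dividends paid to foreign shareholders of resident firms 130.6, dividends received from foreign subsidiaries of resident firms 286.7; capital account: capital transfers received from emigrants 109.5, acquisition of foreign patents and trademarks (non-produced assets) 78.6, sale of embassy land to a foreign government 45.4.)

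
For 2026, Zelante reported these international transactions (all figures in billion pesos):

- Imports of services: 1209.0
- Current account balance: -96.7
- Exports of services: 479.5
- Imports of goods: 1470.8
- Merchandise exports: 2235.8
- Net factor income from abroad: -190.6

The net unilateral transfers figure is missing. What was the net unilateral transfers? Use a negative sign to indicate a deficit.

58.4

Current account = goods balance + services balance + net primary income + net secondary income
Sum of the known components = -155.1
Net unilateral transfers = CA - (known components) = -96.7 - (-155.1) = 58.4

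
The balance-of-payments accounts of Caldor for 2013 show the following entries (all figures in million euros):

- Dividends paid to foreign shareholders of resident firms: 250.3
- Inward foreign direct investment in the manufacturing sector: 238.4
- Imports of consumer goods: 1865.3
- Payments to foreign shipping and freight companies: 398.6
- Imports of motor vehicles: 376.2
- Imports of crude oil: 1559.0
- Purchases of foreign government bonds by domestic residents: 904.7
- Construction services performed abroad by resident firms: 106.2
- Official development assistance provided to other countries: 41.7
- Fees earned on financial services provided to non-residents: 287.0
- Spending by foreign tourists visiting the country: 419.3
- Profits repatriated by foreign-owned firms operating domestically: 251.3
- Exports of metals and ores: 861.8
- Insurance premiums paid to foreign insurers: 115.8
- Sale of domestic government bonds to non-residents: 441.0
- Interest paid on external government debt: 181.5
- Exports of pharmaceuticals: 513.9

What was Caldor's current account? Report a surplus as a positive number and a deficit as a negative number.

-2851.5

Goods: -376.2 + 513.9 + 861.8 - 1559.0 - 1865.3 = -2424.8
Services: 106.2 + 287.0 + 419.3 - 398.6 - 115.8 = 298.1
Primary income: -251.3 - 181.5 - 250.3 = -683.1
Secondary income: -41.7
Current account = (-2424.8) + 298.1 + (-683.1) + (-41.7) = -2851.5
(Excluded from the current account — financial account: inward foreign direct investment in the manufacturing sector 238.4, purchases of foreign government bonds by domestic residents 904.7, sale of domestic government bonds to non-residents 441.0.)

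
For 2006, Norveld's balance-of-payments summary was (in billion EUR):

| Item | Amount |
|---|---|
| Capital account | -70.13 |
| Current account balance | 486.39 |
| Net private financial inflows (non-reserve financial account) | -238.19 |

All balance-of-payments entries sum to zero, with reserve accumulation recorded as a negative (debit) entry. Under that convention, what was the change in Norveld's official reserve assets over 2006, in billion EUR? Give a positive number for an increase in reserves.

Official reserve transactions balance = -(486.39 + (-70.13) + (-238.19)) = -178.07
An accumulation of reserves is recorded as a debit (negative entry), so the change in the stock of reserves is the negative of that balance.
Change in official reserves = -(-178.07) = 178.07

178.07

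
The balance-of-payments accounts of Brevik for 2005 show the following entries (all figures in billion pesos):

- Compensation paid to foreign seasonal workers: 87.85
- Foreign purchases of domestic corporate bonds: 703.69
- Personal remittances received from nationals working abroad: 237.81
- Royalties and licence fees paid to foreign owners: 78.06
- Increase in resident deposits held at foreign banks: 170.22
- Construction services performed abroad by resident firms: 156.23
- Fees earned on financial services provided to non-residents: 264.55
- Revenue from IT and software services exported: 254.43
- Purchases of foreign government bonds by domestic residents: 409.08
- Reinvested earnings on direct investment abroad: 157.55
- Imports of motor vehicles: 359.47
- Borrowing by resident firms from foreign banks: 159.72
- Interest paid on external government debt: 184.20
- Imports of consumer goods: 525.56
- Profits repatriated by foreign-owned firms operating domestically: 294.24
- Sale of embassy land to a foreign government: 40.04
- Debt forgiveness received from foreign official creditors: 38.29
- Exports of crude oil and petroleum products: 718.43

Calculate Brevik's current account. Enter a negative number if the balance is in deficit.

Goods: -359.47 + 718.43 - 525.56 = -166.60
Services: 156.23 + 264.55 - 78.06 + 254.43 = 597.15
Primary income: -87.85 - 294.24 + 157.55 - 184.20 = -408.74
Secondary income: 237.81
Current account = (-166.60) + 597.15 + (-408.74) + 237.81 = 259.62
(Excluded from the current account — financial account: foreign purchases of domestic corporate bonds 703.69, increase in resident deposits held at foreign banks 170.22, purchases of foreign government bonds by domestic residents 409.08, borrowing by resident firms from foreign banks 159.72; capital account: sale of embassy land to a foreign government 40.04, debt forgiveness received from foreign official creditors 38.29.)

259.62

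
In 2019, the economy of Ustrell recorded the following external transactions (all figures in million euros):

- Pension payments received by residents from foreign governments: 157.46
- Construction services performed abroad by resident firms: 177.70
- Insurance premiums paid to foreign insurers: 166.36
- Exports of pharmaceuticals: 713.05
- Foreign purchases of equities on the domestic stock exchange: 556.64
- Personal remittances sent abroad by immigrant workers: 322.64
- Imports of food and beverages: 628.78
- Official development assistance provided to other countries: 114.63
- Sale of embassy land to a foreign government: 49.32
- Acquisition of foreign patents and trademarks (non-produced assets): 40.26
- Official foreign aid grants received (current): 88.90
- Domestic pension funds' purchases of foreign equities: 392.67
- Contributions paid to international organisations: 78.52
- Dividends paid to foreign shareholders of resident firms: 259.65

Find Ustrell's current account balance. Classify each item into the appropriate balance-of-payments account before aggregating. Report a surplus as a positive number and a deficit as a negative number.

-433.47

Goods: -628.78 + 713.05 = 84.27
Services: 177.70 - 166.36 = 11.34
Primary income: -259.65
Secondary income: -78.52 + 88.90 - 322.64 + 157.46 - 114.63 = -269.43
Current account = 84.27 + 11.34 + (-259.65) + (-269.43) = -433.47
(Excluded from the current account — financial account: foreign purchases of equities on the domestic stock exchange 556.64, domestic pension funds' purchases of foreign equities 392.67; capital account: sale of embassy land to a foreign government 49.32, acquisition of foreign patents and trademarks (non-produced assets) 40.26.)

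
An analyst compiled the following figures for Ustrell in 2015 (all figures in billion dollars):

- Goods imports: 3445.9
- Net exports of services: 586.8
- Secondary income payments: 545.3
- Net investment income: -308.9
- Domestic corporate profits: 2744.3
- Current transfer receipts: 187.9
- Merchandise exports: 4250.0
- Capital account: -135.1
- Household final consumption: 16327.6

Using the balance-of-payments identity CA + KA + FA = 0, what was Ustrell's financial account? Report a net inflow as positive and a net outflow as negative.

Goods balance = 4250.0 - 3445.9 = 804.1
Services balance = 586.8
Trade balance (goods + services) = 804.1 + 586.8 = 1390.9
Net primary income = -308.9
Net secondary income = 187.9 - 545.3 = -357.4
Current account = 1390.9 + (-308.9) + (-357.4) = 724.6
Financial account = -(724.6 + (-135.1)) = -589.5

-589.5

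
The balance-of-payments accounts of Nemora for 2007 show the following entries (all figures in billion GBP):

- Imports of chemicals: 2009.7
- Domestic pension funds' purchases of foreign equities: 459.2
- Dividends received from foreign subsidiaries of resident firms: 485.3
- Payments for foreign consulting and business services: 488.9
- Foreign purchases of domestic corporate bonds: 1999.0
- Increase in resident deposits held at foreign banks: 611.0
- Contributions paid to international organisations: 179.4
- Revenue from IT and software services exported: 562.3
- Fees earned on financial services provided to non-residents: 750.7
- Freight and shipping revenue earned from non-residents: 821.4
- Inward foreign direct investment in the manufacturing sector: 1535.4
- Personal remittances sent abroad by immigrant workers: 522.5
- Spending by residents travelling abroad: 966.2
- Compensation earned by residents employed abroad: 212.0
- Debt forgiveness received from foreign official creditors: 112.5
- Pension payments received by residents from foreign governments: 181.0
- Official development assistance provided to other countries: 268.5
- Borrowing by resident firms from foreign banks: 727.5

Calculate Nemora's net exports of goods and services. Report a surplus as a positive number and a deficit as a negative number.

Goods: -2009.7
Services: 562.3 - 966.2 + 750.7 - 488.9 + 821.4 = 679.3
Trade balance = -2009.7 + 679.3 = -1330.4
(Excluded from the trade balance — financial account: domestic pension funds' purchases of foreign equities 459.2, foreign purchases of domestic corporate bonds 1999.0, increase in resident deposits held at foreign banks 611.0, inward foreign direct investment in the manufacturing sector 1535.4, borrowing by resident firms from foreign banks 727.5; primary income: dividends received from foreign subsidiaries of resident firms 485.3, compensation earned by residents employed abroad 212.0; secondary income: contributions paid to international organisations 179.4, personal remittances sent abroad by immigrant workers 522.5, pension payments received by residents from foreign governments 181.0, official development assistance provided to other countries 268.5; capital account: debt forgiveness received from foreign official creditors 112.5.)

-1330.4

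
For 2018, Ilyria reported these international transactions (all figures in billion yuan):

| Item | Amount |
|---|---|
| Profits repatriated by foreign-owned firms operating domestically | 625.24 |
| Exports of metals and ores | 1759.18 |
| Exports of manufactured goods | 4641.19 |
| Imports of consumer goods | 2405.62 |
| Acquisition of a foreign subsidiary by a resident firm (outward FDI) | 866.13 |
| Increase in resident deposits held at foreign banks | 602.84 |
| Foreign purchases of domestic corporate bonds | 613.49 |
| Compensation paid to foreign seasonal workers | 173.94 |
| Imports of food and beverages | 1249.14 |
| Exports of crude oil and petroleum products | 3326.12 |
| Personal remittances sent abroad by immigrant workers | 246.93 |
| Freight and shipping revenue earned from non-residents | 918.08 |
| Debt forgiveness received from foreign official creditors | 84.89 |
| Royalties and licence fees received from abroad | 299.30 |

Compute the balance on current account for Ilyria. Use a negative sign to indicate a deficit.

Goods: -2405.62 + 4641.19 + 1759.18 - 1249.14 + 3326.12 = 6071.73
Services: 299.30 + 918.08 = 1217.38
Primary income: -173.94 - 625.24 = -799.18
Secondary income: -246.93
Current account = 6071.73 + 1217.38 + (-799.18) + (-246.93) = 6243.00
(Excluded from the current account — financial account: acquisition of a foreign subsidiary by a resident firm (outward FDI) 866.13, increase in resident deposits held at foreign banks 602.84, foreign purchases of domestic corporate bonds 613.49; capital account: debt forgiveness received from foreign official creditors 84.89.)

6243.00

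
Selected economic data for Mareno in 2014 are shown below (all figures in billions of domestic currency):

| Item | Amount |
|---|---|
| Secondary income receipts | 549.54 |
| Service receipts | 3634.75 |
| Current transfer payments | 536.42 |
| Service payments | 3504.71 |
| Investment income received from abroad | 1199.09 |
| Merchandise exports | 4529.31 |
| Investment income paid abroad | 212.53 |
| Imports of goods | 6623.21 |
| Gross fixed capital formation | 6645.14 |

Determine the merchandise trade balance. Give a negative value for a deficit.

-2093.90

Goods balance = 4529.31 - 6623.21 = -2093.90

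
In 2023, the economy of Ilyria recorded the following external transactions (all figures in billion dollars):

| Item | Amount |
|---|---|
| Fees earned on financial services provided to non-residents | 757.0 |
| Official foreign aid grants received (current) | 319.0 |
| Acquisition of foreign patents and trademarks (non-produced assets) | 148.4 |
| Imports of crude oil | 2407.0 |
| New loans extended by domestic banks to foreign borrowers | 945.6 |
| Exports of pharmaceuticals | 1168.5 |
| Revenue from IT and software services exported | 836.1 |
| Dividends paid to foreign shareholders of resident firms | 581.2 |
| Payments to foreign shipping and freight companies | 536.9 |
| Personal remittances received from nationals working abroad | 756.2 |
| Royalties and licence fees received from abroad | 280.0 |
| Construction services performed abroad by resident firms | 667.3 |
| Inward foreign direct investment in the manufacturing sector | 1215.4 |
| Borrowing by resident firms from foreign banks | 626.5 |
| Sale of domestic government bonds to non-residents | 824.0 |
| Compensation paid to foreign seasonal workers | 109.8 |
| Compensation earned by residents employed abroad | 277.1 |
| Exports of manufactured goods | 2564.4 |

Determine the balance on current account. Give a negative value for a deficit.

3990.7

Goods: 2564.4 + 1168.5 - 2407.0 = 1325.9
Services: 280.0 + 757.0 + 667.3 - 536.9 + 836.1 = 2003.5
Primary income: -109.8 + 277.1 - 581.2 = -413.9
Secondary income: 756.2 + 319.0 = 1075.2
Current account = 1325.9 + 2003.5 + (-413.9) + 1075.2 = 3990.7
(Excluded from the current account — capital account: acquisition of foreign patents and trademarks (non-produced assets) 148.4; financial account: new loans extended by domestic banks to foreign borrowers 945.6, inward foreign direct investment in the manufacturing sector 1215.4, borrowing by resident firms from foreign banks 626.5, sale of domestic government bonds to non-residents 824.0.)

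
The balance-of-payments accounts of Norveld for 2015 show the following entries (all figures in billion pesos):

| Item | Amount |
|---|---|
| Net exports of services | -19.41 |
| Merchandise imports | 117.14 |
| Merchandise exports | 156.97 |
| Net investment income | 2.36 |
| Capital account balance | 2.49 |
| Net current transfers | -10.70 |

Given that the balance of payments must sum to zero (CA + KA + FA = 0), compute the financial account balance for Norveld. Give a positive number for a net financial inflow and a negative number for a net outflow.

Goods balance = 156.97 - 117.14 = 39.83
Services balance = -19.41
Trade balance (goods + services) = 39.83 + (-19.41) = 20.42
Net primary income = 2.36
Net secondary income = -10.70
Current account = 20.42 + 2.36 + (-10.70) = 12.08
Financial account = -(12.08 + 2.49) = -14.57

-14.57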